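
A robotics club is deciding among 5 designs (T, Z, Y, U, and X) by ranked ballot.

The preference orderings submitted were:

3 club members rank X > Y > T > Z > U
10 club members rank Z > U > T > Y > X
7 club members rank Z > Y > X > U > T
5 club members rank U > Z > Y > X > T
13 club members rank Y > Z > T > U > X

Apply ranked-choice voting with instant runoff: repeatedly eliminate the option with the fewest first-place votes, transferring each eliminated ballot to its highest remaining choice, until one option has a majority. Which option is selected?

Z

Round 1: Z 17, Y 13, U 5, X 3, T 0. T has the fewest and is eliminated.
Round 2: Z 17, Y 13, U 5, X 3. X has the fewest and is eliminated.
Round 3: Z 17, Y 16, U 5. U has the fewest and is eliminated.
Round 4: Z 22, Y 16. Z has a majority.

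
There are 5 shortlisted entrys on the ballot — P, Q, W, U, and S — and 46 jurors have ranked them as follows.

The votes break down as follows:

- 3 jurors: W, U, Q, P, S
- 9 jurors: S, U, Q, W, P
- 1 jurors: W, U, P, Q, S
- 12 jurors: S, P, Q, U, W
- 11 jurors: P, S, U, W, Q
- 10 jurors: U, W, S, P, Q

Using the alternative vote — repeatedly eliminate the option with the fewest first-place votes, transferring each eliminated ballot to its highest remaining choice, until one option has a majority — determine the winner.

Round 1: S 21, P 11, U 10, W 4, Q 0. Q has the fewest and is eliminated.
Round 2: S 21, P 11, U 10, W 4. W has the fewest and is eliminated.
Round 3: S 21, U 14, P 11. P has the fewest and is eliminated.
Round 4: S 32, U 14. S has a majority.

S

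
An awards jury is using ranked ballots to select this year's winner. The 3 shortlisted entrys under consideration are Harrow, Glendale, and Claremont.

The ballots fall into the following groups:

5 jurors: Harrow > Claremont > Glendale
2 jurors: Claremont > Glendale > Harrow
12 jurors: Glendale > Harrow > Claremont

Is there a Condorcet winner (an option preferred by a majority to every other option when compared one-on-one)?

Yes

Head-to-head results (19 voters total):
Harrow vs Glendale: Glendale wins 14–5.
Harrow vs Claremont: Harrow wins 17–2.
Glendale vs Claremont: Glendale wins 12–7.
Glendale beats each rival — Harrow (14–5), Claremont (12–7) — so Glendale is the Condorcet winner.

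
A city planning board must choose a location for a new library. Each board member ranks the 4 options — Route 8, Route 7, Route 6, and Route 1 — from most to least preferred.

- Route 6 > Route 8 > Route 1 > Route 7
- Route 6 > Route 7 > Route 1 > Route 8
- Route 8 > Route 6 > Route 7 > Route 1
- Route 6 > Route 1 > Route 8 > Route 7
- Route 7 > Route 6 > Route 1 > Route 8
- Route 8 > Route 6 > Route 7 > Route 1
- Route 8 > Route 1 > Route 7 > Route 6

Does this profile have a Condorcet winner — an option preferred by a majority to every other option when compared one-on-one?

Yes

Head-to-head results (7 voters total):
Route 8 vs Route 7: Route 8 wins 5–2.
Route 8 vs Route 6: Route 6 wins 4–3.
Route 8 vs Route 1: Route 8 wins 4–3.
Route 7 vs Route 6: Route 6 wins 5–2.
Route 7 vs Route 1: Route 7 wins 4–3.
Route 6 vs Route 1: Route 6 wins 6–1.
Route 6 beats each rival — Route 8 (4–3), Route 7 (5–2), Route 1 (6–1) — so Route 6 is the Condorcet winner.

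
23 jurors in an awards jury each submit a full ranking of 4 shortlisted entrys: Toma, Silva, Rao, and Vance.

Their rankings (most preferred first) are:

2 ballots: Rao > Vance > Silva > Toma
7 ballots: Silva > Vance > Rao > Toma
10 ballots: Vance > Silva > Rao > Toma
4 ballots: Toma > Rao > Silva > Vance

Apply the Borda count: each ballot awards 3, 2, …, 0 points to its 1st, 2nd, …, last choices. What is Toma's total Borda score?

Borda scores:
  Toma: 2·0 + 7·0 + 10·0 + 4·3 = 12
  Silva: 2·1 + 7·3 + 10·2 + 4·1 = 47
  Rao: 2·3 + 7·1 + 10·1 + 4·2 = 31
  Vance: 2·2 + 7·2 + 10·3 + 4·0 = 48

12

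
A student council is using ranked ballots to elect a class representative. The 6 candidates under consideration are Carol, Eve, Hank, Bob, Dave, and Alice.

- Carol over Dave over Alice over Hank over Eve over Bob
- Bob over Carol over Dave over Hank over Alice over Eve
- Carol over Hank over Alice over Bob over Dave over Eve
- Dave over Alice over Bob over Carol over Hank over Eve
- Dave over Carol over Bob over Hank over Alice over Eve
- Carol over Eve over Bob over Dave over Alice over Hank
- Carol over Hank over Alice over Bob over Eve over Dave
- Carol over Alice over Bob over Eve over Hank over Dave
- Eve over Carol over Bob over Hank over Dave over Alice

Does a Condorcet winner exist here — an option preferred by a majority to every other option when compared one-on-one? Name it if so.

Carol

Head-to-head results (9 voters total):
Carol vs Eve: Carol wins 8–1.
Carol vs Hank: Carol wins 9–0.
Carol vs Bob: Carol wins 7–2.
Carol vs Dave: Carol wins 7–2.
Carol vs Alice: Carol wins 8–1.
Eve vs Hank: Hank wins 6–3.
Eve vs Bob: Bob wins 6–3.
Eve vs Dave: Dave wins 5–4.
Eve vs Alice: Alice wins 7–2.
Hank vs Bob: Bob wins 6–3.
Hank vs Dave: Dave wins 5–4.
Hank vs Alice: Hank wins 5–4.
Bob vs Dave: Bob wins 6–3.
Bob vs Alice: Alice wins 5–4.
Dave vs Alice: Dave wins 6–3.
Carol beats each rival — Eve (8–1), Hank (9–0), Bob (7–2), Dave (7–2), Alice (8–1) — so Carol is the Condorcet winner.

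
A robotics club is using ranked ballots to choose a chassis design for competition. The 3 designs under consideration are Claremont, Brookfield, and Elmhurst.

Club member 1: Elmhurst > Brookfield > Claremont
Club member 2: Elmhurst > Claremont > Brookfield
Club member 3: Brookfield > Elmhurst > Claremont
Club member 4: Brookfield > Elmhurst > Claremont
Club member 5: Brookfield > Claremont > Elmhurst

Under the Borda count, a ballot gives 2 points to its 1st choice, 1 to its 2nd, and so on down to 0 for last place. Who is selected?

Brookfield

Borda scores:
  Claremont: 0 + 1 + 0 + 0 + 1 = 2
  Brookfield: 1 + 0 + 2 + 2 + 2 = 7
  Elmhurst: 2 + 2 + 1 + 1 + 0 = 6
Brookfield has the highest total.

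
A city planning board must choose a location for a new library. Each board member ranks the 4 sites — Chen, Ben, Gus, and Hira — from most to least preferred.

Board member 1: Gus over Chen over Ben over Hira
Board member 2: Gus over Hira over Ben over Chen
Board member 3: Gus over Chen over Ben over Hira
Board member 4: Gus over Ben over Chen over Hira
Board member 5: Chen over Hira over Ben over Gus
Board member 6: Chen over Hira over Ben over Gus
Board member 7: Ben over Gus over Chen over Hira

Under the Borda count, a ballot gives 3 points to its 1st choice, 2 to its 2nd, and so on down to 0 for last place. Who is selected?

Borda scores:
  Chen: 2 + 0 + 2 + 1 + 3 + 3 + 1 = 12
  Ben: 1 + 1 + 1 + 2 + 1 + 1 + 3 = 10
  Gus: 3 + 3 + 3 + 3 + 0 + 0 + 2 = 14
  Hira: 0 + 2 + 0 + 0 + 2 + 2 + 0 = 6
Gus has the highest total.

Gus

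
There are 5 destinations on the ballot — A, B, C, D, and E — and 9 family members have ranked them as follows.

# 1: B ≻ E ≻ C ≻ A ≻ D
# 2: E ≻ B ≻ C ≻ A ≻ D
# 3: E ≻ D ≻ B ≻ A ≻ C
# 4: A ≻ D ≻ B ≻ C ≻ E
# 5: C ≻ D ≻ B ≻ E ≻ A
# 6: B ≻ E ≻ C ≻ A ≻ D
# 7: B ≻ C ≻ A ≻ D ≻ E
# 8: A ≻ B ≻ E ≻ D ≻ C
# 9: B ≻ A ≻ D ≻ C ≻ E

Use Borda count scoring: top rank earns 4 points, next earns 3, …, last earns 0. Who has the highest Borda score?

Borda scores:
  A: 1 + 1 + 1 + 4 + 0 + 1 + 2 + 4 + 3 = 17
  B: 4 + 3 + 2 + 2 + 2 + 4 + 4 + 3 + 4 = 28
  C: 2 + 2 + 0 + 1 + 4 + 2 + 3 + 0 + 1 = 15
  D: 0 + 0 + 3 + 3 + 3 + 0 + 1 + 1 + 2 = 13
  E: 3 + 4 + 4 + 0 + 1 + 3 + 0 + 2 + 0 = 17
B has the highest total.

B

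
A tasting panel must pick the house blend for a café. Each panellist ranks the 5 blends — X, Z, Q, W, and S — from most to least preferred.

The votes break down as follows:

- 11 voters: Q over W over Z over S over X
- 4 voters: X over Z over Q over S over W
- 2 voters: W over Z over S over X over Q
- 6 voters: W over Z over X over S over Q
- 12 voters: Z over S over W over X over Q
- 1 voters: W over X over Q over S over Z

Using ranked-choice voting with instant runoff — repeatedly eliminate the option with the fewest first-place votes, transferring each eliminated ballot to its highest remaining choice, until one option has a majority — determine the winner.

Z

Round 1: Z 12, Q 11, W 9, X 4, S 0. S has the fewest and is eliminated.
Round 2: Z 12, Q 11, W 9, X 4. X has the fewest and is eliminated.
Round 3: Z 16, Q 11, W 9. W has the fewest and is eliminated.
Round 4: Z 24, Q 12. Z has a majority.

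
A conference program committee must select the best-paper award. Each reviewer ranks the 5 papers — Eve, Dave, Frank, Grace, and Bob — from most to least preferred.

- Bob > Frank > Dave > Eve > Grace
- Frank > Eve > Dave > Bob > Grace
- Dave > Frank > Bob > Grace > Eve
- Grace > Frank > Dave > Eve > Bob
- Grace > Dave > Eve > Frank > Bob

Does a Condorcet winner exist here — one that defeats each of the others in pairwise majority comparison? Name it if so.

Frank

Head-to-head results (5 voters total):
Eve vs Dave: Dave wins 4–1.
Eve vs Frank: Frank wins 4–1.
Eve vs Grace: Grace wins 3–2.
Eve vs Bob: Eve wins 3–2.
Dave vs Frank: Frank wins 3–2.
Dave vs Grace: Dave wins 3–2.
Dave vs Bob: Dave wins 4–1.
Frank vs Grace: Frank wins 3–2.
Frank vs Bob: Frank wins 4–1.
Grace vs Bob: Bob wins 3–2.
Frank beats each rival — Eve (4–1), Dave (3–2), Grace (3–2), Bob (4–1) — so Frank is the Condorcet winner.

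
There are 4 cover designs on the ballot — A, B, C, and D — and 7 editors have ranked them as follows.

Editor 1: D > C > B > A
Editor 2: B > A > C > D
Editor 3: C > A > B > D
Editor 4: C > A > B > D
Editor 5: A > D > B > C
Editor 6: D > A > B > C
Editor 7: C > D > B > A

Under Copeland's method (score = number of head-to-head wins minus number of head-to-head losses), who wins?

Pairwise results:
  A vs B: A wins 4–3.
  A vs C: C wins 4–3.
  A vs D: A wins 4–3.
  B vs C: C wins 4–3.
  B vs D: D wins 4–3.
  C vs D: C wins 4–3.
Copeland scores (wins − losses):
  A: 2 − 1 = 1
  B: 0 − 3 = -3
  C: 3 − 0 = 3
  D: 1 − 2 = -1
C has the best Copeland score.

C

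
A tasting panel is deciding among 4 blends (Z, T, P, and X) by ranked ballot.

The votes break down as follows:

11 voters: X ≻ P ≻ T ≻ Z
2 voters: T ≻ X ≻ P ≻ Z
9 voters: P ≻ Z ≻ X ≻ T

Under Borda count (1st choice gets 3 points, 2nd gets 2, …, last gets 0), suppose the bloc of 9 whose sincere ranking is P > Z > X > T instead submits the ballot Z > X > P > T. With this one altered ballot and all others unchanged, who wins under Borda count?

Borda totals with the altered ballot: Z 27, T 17, P 33, X 55.
The switch changes the winner from P to X.

X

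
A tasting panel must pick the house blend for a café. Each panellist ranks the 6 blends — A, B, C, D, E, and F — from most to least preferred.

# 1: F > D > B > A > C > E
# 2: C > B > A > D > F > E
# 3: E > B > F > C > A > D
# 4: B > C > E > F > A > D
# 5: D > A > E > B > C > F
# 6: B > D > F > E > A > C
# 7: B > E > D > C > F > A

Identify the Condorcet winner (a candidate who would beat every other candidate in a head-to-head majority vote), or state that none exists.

Head-to-head results (7 voters total):
A vs B: B wins 6–1.
A vs C: C wins 4–3.
A vs D: D wins 4–3.
A vs E: E wins 4–3.
A vs F: F wins 5–2.
B vs C: B wins 6–1.
B vs D: B wins 5–2.
B vs E: B wins 5–2.
B vs F: B wins 6–1.
C vs D: D wins 4–3.
C vs E: E wins 4–3.
C vs F: C wins 4–3.
D vs E: D wins 4–3.
D vs F: D wins 4–3.
E vs F: E wins 4–3.
B beats each rival — A (6–1), C (6–1), D (5–2), E (5–2), F (6–1) — so B is the Condorcet winner.

B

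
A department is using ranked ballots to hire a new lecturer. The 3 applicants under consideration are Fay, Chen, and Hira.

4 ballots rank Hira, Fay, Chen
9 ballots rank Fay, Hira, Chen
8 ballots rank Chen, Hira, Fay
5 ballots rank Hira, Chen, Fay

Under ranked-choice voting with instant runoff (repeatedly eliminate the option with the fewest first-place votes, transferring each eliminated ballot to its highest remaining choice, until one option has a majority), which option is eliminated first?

Round 1: Fay 9, Hira 9, Chen 8. Chen has the fewest and is eliminated.
Round 2: Hira 17, Fay 9. Hira has a majority.

Chen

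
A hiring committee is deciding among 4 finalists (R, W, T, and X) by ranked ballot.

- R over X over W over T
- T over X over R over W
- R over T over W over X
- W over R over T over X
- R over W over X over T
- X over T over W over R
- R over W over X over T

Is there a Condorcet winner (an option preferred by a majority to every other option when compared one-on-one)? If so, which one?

R

Head-to-head results (7 voters total):
R vs W: R wins 5–2.
R vs T: R wins 5–2.
R vs X: R wins 5–2.
W vs T: W wins 4–3.
W vs X: W wins 4–3.
T vs X: X wins 4–3.
R beats each rival — W (5–2), T (5–2), X (5–2) — so R is the Condorcet winner.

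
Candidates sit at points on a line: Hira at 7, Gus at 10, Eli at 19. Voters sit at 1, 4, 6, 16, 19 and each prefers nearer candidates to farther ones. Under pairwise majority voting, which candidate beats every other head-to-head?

Hira

With single-peaked preferences on a line, the Condorcet winner is the candidate closest to the median voter.
The median voter (position 6) is closest to Hira at 7.
Check: Hira vs Gus — voters closer to Hira: 3 of 5.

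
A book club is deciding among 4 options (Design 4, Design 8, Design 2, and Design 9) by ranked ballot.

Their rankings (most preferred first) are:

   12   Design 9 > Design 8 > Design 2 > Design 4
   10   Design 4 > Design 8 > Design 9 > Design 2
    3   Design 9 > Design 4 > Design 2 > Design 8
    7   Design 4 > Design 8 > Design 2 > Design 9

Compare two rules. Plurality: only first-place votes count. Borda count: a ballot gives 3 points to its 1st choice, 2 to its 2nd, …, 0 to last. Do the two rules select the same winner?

Plurality first-place counts: Design 4 17, Design 8 0, Design 2 0, Design 9 15 → Design 4.
Borda totals: Design 4 57, Design 8 58, Design 2 22, Design 9 55 → Design 8.
The two rules disagree: plurality picks Design 4, Borda picks Design 8.

No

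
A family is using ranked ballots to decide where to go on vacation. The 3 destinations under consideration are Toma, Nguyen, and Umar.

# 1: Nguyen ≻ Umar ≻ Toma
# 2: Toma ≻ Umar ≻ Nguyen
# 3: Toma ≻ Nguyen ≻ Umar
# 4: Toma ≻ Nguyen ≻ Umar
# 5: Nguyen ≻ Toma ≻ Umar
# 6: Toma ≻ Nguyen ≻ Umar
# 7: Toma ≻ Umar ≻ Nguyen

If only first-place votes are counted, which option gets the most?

Toma

First-place vote totals:
  Toma: 5
  Nguyen: 2
  Umar: 0
Toma has the most first-place votes.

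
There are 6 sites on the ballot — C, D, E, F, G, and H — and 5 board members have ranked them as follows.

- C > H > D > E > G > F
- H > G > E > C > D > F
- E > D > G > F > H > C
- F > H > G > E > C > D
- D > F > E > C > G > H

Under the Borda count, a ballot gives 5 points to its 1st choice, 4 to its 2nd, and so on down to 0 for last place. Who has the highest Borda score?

Borda scores:
  C: 5 + 2 + 0 + 1 + 2 = 10
  D: 3 + 1 + 4 + 0 + 5 = 13
  E: 2 + 3 + 5 + 2 + 3 = 15
  F: 0 + 0 + 2 + 5 + 4 = 11
  G: 1 + 4 + 3 + 3 + 1 = 12
  H: 4 + 5 + 1 + 4 + 0 = 14
E has the highest total.

E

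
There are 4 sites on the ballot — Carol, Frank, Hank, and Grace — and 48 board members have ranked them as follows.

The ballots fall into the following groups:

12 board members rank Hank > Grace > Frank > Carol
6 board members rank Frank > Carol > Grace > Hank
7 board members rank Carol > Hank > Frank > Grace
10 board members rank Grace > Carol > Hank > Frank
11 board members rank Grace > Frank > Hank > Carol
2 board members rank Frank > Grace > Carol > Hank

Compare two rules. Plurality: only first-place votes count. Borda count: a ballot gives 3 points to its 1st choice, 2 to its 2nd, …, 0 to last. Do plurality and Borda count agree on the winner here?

Plurality first-place counts: Carol 7, Frank 8, Hank 12, Grace 21 → Grace.
Borda totals: Carol 55, Frank 65, Hank 71, Grace 97 → Grace.
The two rules agree on Grace.

Yes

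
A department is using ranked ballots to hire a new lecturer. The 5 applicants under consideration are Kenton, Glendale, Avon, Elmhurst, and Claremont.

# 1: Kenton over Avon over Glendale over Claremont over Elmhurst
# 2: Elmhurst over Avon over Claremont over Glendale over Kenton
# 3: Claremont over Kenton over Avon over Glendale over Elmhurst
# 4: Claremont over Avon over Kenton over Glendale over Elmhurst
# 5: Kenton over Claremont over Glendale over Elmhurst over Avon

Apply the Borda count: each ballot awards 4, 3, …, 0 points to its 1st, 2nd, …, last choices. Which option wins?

Claremont

Borda scores:
  Kenton: 4 + 0 + 3 + 2 + 4 = 13
  Glendale: 2 + 1 + 1 + 1 + 2 = 7
  Avon: 3 + 3 + 2 + 3 + 0 = 11
  Elmhurst: 0 + 4 + 0 + 0 + 1 = 5
  Claremont: 1 + 2 + 4 + 4 + 3 = 14
Claremont has the highest total.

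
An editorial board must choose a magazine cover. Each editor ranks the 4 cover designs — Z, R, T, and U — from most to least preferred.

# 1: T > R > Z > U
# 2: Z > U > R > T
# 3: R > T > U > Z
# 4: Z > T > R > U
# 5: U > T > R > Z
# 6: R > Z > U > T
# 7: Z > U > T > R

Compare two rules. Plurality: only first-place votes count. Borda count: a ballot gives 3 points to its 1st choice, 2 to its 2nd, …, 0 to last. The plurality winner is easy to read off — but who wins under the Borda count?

Plurality first-place counts: Z 3, R 2, T 1, U 1 → Z.
Borda totals: Z 12, R 11, T 10, U 9 → Z.

Z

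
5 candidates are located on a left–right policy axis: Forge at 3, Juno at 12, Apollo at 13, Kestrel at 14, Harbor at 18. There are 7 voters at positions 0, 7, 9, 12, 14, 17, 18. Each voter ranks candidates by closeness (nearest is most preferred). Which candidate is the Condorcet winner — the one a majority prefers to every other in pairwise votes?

Juno

With single-peaked preferences on a line, the Condorcet winner is the candidate closest to the median voter.
The median voter (position 12) is closest to Juno at 12.
Check: Juno vs Apollo — voters closer to Juno: 4 of 7.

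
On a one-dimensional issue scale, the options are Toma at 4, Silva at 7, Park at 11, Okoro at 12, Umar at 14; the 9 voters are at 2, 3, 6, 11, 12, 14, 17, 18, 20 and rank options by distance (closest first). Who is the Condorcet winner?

Okoro

With single-peaked preferences on a line, the Condorcet winner is the candidate closest to the median voter.
The median voter (position 12) is closest to Okoro at 12.
Check: Okoro vs Umar — voters closer to Okoro: 5 of 9.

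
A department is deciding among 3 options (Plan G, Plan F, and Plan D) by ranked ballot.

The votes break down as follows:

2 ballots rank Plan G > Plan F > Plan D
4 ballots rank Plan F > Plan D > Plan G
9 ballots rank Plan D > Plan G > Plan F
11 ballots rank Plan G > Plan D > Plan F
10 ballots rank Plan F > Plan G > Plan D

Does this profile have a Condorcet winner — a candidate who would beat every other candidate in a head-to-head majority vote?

Head-to-head results (36 voters total):
Plan G vs Plan F: Plan G wins 22–14.
Plan G vs Plan D: Plan G wins 23–13.
Plan F vs Plan D: Plan D wins 20–16.
Plan G beats each rival — Plan F (22–14), Plan D (23–13) — so Plan G is the Condorcet winner.

Yes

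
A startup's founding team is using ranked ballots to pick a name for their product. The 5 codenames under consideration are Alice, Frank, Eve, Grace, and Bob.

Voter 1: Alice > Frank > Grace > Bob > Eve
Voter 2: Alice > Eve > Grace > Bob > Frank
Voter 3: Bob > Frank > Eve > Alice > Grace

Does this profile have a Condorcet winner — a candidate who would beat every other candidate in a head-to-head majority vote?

Yes

Head-to-head results (3 voters total):
Alice vs Frank: Alice wins 2–1.
Alice vs Eve: Alice wins 2–1.
Alice vs Grace: Alice wins 3–0.
Alice vs Bob: Alice wins 2–1.
Frank vs Eve: Frank wins 2–1.
Frank vs Grace: Frank wins 2–1.
Frank vs Bob: Bob wins 2–1.
Eve vs Grace: Eve wins 2–1.
Eve vs Bob: Bob wins 2–1.
Grace vs Bob: Grace wins 2–1.
Alice beats each rival — Frank (2–1), Eve (2–1), Grace (3–0), Bob (2–1) — so Alice is the Condorcet winner.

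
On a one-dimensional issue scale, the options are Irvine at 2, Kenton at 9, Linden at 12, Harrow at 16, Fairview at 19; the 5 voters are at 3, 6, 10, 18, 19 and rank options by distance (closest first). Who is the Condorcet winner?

With single-peaked preferences on a line, the Condorcet winner is the candidate closest to the median voter.
The median voter (position 10) is closest to Kenton at 9.
Check: Kenton vs Fairview — voters closer to Kenton: 3 of 5.

Kenton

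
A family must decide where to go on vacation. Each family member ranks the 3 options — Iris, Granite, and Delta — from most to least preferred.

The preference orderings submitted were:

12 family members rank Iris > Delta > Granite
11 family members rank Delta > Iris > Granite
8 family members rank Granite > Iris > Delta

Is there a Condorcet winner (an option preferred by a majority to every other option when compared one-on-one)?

Head-to-head results (31 voters total):
Iris vs Granite: Iris wins 23–8.
Iris vs Delta: Iris wins 20–11.
Granite vs Delta: Delta wins 23–8.
Iris beats each rival — Granite (23–8), Delta (20–11) — so Iris is the Condorcet winner.

Yes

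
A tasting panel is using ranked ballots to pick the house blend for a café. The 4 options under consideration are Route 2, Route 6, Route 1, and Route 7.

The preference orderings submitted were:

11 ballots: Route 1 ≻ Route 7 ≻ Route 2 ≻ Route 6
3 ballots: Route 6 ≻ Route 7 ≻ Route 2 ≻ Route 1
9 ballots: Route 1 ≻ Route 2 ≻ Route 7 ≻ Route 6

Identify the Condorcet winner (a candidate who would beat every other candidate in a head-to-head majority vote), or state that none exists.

Head-to-head results (23 voters total):
Route 2 vs Route 6: Route 2 wins 20–3.
Route 2 vs Route 1: Route 1 wins 20–3.
Route 2 vs Route 7: Route 7 wins 14–9.
Route 6 vs Route 1: Route 1 wins 20–3.
Route 6 vs Route 7: Route 7 wins 20–3.
Route 1 vs Route 7: Route 1 wins 20–3.
Route 1 beats each rival — Route 2 (20–3), Route 6 (20–3), Route 7 (20–3) — so Route 1 is the Condorcet winner.

Route 1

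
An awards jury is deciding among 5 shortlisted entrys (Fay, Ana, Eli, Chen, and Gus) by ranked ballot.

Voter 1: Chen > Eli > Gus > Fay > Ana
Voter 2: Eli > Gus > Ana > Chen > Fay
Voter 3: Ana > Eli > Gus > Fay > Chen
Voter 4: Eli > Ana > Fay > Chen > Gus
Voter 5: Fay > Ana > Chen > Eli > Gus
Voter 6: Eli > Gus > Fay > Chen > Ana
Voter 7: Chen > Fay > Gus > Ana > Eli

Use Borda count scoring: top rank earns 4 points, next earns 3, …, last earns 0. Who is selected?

Eli

Borda scores:
  Fay: 1 + 0 + 1 + 2 + 4 + 2 + 3 = 13
  Ana: 0 + 2 + 4 + 3 + 3 + 0 + 1 = 13
  Eli: 3 + 4 + 3 + 4 + 1 + 4 + 0 = 19
  Chen: 4 + 1 + 0 + 1 + 2 + 1 + 4 = 13
  Gus: 2 + 3 + 2 + 0 + 0 + 3 + 2 = 12
Eli has the highest total.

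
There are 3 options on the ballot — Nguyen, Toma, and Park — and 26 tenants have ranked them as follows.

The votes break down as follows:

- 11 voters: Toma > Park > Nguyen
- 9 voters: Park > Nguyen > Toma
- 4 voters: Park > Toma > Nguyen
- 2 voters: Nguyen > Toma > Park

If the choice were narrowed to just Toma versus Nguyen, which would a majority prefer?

Ballots ranking Toma above Nguyen: 11+4 = 15.
Ballots ranking Nguyen above Toma: 9+2 = 11.
Toma wins the head-to-head, 15–11.

Toma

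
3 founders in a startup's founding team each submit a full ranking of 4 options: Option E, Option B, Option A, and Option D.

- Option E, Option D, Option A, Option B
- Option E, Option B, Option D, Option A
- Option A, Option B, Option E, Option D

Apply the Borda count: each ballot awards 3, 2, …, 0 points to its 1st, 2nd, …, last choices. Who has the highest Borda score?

Borda scores:
  Option E: 3 + 3 + 1 = 7
  Option B: 0 + 2 + 2 = 4
  Option A: 1 + 0 + 3 = 4
  Option D: 2 + 1 + 0 = 3
Option E has the highest total.

Option E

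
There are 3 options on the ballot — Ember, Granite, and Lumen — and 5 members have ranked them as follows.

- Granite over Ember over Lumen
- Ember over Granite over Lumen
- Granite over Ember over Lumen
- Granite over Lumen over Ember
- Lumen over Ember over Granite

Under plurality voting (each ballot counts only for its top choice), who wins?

Granite

First-place vote totals:
  Ember: 1
  Granite: 3
  Lumen: 1
Granite has the most first-place votes.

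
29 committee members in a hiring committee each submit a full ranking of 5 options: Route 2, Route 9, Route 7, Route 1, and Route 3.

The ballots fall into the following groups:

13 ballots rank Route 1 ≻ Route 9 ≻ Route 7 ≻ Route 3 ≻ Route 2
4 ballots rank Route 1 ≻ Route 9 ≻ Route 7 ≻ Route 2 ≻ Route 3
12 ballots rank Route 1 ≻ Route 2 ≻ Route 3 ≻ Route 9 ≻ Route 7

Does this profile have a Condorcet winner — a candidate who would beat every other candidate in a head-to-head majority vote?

Yes

Head-to-head results (29 voters total):
Route 2 vs Route 9: Route 9 wins 17–12.
Route 2 vs Route 7: Route 7 wins 17–12.
Route 2 vs Route 1: Route 1 wins 29–0.
Route 2 vs Route 3: Route 2 wins 16–13.
Route 9 vs Route 7: Route 9 wins 29–0.
Route 9 vs Route 1: Route 1 wins 29–0.
Route 9 vs Route 3: Route 9 wins 17–12.
Route 7 vs Route 1: Route 1 wins 29–0.
Route 7 vs Route 3: Route 7 wins 17–12.
Route 1 vs Route 3: Route 1 wins 29–0.
Route 1 beats each rival — Route 2 (29–0), Route 9 (29–0), Route 7 (29–0), Route 3 (29–0) — so Route 1 is the Condorcet winner.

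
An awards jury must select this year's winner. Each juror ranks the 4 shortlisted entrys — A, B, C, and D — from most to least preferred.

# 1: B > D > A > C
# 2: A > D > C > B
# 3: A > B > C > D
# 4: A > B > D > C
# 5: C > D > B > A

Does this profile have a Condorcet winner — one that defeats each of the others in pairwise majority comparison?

Head-to-head results (5 voters total):
A vs B: A wins 3–2.
A vs C: A wins 4–1.
A vs D: A wins 3–2.
B vs C: B wins 3–2.
B vs D: B wins 3–2.
C vs D: D wins 3–2.
A beats each rival — B (3–2), C (4–1), D (3–2) — so A is the Condorcet winner.

Yes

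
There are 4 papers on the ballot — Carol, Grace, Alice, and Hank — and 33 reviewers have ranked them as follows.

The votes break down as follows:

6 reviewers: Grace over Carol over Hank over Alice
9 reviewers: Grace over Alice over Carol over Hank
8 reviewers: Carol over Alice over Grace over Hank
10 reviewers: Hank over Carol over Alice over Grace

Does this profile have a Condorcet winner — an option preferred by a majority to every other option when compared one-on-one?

Head-to-head results (33 voters total):
Carol vs Grace: Carol wins 18–15.
Carol vs Alice: Carol wins 24–9.
Carol vs Hank: Carol wins 23–10.
Grace vs Alice: Alice wins 18–15.
Grace vs Hank: Grace wins 23–10.
Alice vs Hank: Alice wins 17–16.
Carol beats each rival — Grace (18–15), Alice (24–9), Hank (23–10) — so Carol is the Condorcet winner.

Yes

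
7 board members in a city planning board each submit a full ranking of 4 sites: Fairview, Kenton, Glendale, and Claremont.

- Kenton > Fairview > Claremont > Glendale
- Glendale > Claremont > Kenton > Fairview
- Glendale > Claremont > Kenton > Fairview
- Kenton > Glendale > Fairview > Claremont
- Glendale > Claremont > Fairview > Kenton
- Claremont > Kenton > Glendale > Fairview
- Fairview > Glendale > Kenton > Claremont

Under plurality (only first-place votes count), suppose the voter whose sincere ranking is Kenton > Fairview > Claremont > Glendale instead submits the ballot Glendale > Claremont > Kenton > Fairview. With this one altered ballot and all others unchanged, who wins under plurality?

Glendale

First-place totals with the altered ballot: Fairview 1, Kenton 1, Glendale 4, Claremont 1.
The winner is unchanged: still Glendale.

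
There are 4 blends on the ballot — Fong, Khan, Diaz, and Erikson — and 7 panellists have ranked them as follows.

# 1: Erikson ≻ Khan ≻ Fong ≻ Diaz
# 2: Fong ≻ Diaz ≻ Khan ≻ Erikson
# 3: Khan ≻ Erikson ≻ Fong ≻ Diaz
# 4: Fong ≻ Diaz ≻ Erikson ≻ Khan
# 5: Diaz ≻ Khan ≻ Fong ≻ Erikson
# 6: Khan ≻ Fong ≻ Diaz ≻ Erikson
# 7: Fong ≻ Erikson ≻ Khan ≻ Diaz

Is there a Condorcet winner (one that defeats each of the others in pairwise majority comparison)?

Yes

Head-to-head results (7 voters total):
Fong vs Khan: Khan wins 4–3.
Fong vs Diaz: Fong wins 6–1.
Fong vs Erikson: Fong wins 5–2.
Khan vs Diaz: Khan wins 4–3.
Khan vs Erikson: Khan wins 4–3.
Diaz vs Erikson: Diaz wins 4–3.
Khan beats each rival — Fong (4–3), Diaz (4–3), Erikson (4–3) — so Khan is the Condorcet winner.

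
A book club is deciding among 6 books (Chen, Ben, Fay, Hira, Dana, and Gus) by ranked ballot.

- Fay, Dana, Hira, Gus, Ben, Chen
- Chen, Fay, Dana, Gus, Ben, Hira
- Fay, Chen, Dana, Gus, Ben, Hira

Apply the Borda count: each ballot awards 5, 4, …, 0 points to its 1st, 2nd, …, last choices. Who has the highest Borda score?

Borda scores:
  Chen: 0 + 5 + 4 = 9
  Ben: 1 + 1 + 1 = 3
  Fay: 5 + 4 + 5 = 14
  Hira: 3 + 0 + 0 = 3
  Dana: 4 + 3 + 3 = 10
  Gus: 2 + 2 + 2 = 6
Fay has the highest total.

Fay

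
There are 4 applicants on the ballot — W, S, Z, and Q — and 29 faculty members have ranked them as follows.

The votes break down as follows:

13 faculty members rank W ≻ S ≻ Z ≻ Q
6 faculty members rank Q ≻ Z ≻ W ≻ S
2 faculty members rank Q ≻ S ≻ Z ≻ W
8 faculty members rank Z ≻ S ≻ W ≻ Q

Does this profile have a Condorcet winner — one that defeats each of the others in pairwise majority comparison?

No

Head-to-head results (29 voters total):
W vs S: W wins 19–10.
W vs Z: Z wins 16–13.
W vs Q: W wins 21–8.
S vs Z: S wins 15–14.
S vs Q: S wins 21–8.
Z vs Q: Z wins 21–8.
No candidate beats all others: W beats S beats Z beats W, a majority cycle.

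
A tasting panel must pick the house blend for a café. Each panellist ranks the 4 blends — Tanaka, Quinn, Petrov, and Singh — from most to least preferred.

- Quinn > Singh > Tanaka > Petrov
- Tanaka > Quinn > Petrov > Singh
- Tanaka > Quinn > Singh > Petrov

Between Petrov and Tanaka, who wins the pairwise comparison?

Ballots ranking Petrov above Tanaka: 0.
Ballots ranking Tanaka above Petrov: 3.
Tanaka wins the head-to-head, 3–0.

Tanaka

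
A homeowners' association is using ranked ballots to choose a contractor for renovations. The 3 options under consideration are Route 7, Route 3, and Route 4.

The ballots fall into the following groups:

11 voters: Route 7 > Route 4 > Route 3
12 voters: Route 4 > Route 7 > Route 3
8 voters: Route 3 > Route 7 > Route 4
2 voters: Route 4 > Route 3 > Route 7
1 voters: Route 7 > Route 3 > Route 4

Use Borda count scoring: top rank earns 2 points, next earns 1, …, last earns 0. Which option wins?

Route 7

Borda scores:
  Route 7: 11·2 + 12·1 + 8·1 + 2·0 + 2 = 44
  Route 3: 11·0 + 12·0 + 8·2 + 2·1 + 1 = 19
  Route 4: 11·1 + 12·2 + 8·0 + 2·2 + 0 = 39
Route 7 has the highest total.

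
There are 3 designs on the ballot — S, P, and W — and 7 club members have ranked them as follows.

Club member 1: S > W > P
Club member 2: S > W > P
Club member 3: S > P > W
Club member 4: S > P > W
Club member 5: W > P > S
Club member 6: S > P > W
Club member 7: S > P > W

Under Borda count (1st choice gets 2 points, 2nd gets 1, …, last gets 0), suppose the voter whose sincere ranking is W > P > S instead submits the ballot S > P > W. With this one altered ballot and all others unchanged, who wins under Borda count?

S

Borda totals with the altered ballot: S 14, P 5, W 2.
The winner is unchanged: still S.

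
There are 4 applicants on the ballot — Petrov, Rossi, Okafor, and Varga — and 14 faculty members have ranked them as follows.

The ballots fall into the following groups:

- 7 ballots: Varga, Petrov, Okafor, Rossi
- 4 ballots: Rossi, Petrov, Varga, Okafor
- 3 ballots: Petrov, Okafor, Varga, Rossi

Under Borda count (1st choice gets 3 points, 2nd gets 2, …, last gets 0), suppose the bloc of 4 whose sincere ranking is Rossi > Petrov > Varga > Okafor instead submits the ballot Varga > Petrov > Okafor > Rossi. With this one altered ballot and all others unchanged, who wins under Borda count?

Varga

Borda totals with the altered ballot: Petrov 31, Rossi 0, Okafor 17, Varga 36.
The switch changes the winner from Petrov to Varga.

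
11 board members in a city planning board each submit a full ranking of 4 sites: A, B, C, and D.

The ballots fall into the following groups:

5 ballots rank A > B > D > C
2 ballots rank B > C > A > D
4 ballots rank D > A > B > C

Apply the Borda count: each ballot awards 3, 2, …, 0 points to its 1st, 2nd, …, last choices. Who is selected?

A

Borda scores:
  A: 5·3 + 2·1 + 4·2 = 25
  B: 5·2 + 2·3 + 4·1 = 20
  C: 5·0 + 2·2 + 4·0 = 4
  D: 5·1 + 2·0 + 4·3 = 17
A has the highest total.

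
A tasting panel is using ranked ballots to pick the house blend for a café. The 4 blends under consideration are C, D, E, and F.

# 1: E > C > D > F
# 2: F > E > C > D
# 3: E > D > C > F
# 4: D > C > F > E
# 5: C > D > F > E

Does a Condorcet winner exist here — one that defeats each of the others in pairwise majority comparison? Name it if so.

Head-to-head results (5 voters total):
C vs D: C wins 3–2.
C vs E: E wins 3–2.
C vs F: C wins 4–1.
D vs E: E wins 3–2.
D vs F: D wins 4–1.
E vs F: F wins 3–2.
No candidate beats all others: C beats F beats E beats C, a majority cycle.

None — there is no Condorcet winner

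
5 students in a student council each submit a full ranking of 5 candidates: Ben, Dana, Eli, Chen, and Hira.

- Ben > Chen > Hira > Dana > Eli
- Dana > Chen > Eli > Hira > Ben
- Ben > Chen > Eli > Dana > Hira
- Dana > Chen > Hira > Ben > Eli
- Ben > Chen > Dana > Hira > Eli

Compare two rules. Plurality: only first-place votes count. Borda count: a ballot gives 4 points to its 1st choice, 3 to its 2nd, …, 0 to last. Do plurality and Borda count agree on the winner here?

No

Plurality first-place counts: Ben 3, Dana 2, Eli 0, Chen 0, Hira 0 → Ben.
Borda totals: Ben 13, Dana 12, Eli 4, Chen 15, Hira 6 → Chen.
The two rules disagree: plurality picks Ben, Borda picks Chen.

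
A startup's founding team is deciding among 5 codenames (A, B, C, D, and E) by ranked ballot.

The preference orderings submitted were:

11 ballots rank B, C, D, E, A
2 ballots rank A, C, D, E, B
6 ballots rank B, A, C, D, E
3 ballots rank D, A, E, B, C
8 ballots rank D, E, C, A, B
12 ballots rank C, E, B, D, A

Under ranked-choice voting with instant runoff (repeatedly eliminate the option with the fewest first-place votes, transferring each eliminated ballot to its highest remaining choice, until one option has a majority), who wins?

C

Round 1: B 17, C 12, D 11, A 2, E 0. E has the fewest and is eliminated.
Round 2: B 17, C 12, D 11, A 2. A has the fewest and is eliminated.
Round 3: B 17, C 14, D 11. D has the fewest and is eliminated.
Round 4: C 22, B 20. C has a majority.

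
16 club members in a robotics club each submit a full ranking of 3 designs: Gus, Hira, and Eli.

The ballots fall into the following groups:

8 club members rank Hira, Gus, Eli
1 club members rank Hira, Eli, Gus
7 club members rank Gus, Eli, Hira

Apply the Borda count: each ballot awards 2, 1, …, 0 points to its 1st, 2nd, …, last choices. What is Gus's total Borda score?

22

Borda scores:
  Gus: 8·1 + 0 + 7·2 = 22
  Hira: 8·2 + 2 + 7·0 = 18
  Eli: 8·0 + 1 + 7·1 = 8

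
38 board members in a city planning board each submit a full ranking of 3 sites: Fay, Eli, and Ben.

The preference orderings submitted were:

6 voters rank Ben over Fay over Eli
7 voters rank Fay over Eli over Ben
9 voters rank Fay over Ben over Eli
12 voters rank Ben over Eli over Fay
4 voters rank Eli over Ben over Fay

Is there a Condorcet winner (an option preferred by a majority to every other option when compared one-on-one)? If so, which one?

Head-to-head results (38 voters total):
Fay vs Eli: Fay wins 22–16.
Fay vs Ben: Ben wins 22–16.
Eli vs Ben: Ben wins 27–11.
Ben beats each rival — Fay (22–16), Eli (27–11) — so Ben is the Condorcet winner.

Ben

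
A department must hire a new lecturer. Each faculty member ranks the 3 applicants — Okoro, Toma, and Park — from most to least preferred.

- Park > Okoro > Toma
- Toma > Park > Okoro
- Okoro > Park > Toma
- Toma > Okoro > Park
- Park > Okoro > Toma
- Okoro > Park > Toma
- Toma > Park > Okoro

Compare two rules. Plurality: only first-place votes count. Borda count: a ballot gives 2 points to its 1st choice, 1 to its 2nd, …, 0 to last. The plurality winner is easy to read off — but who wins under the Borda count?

Park

Plurality first-place counts: Okoro 2, Toma 3, Park 2 → Toma.
Borda totals: Okoro 7, Toma 6, Park 8 → Park.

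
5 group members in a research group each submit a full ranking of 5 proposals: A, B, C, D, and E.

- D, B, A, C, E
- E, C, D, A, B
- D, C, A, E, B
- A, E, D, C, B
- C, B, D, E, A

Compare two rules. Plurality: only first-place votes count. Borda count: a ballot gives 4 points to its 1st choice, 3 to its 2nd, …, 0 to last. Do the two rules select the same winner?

Yes

Plurality first-place counts: A 1, B 0, C 1, D 2, E 1 → D.
Borda totals: A 9, B 6, C 12, D 14, E 9 → D.
The two rules agree on D.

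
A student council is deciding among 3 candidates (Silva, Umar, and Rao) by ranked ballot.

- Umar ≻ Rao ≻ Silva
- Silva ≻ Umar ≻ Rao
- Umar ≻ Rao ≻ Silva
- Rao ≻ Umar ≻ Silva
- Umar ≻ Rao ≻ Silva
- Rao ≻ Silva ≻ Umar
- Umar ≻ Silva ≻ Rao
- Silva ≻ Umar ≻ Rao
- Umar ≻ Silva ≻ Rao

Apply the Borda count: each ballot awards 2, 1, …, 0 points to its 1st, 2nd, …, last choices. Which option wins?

Borda scores:
  Silva: 0 + 2 + 0 + 0 + 0 + 1 + 1 + 2 + 1 = 7
  Umar: 2 + 1 + 2 + 1 + 2 + 0 + 2 + 1 + 2 = 13
  Rao: 1 + 0 + 1 + 2 + 1 + 2 + 0 + 0 + 0 = 7
Umar has the highest total.

Umar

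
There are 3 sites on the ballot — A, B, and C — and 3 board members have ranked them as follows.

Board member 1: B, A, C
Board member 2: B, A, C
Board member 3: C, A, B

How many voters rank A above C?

Ballots ranking A above C: 2.
Ballots ranking C above A: 1.
So 2 of 3 voters prefer A to C.

2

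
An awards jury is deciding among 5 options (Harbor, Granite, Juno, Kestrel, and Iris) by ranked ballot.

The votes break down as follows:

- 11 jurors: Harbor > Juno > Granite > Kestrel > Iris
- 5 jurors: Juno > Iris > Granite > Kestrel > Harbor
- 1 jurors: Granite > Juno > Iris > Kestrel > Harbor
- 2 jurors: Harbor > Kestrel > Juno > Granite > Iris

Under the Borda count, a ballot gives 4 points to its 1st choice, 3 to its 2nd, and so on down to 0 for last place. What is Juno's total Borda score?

60

Borda scores:
  Harbor: 11·4 + 5·0 + 0 + 2·4 = 52
  Granite: 11·2 + 5·2 + 4 + 2·1 = 38
  Juno: 11·3 + 5·4 + 3 + 2·2 = 60
  Kestrel: 11·1 + 5·1 + 1 + 2·3 = 23
  Iris: 11·0 + 5·3 + 2 + 2·0 = 17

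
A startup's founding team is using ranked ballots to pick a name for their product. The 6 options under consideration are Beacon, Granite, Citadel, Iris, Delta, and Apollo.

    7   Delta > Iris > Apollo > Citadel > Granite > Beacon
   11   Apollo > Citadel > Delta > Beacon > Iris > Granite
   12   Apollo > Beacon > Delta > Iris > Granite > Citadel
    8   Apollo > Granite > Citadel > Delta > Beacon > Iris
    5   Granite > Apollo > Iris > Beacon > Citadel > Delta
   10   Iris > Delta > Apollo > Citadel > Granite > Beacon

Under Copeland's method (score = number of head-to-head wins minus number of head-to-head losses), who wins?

Pairwise results:
  Beacon vs Granite: Granite wins 30–23.
  Beacon vs Citadel: Citadel wins 36–17.
  Beacon vs Iris: Beacon wins 31–22.
  Beacon vs Delta: Delta wins 36–17.
  Beacon vs Apollo: Apollo wins 53–0.
  Granite vs Citadel: Citadel wins 28–25.
  Granite vs Iris: Iris wins 40–13.
  Granite vs Delta: Delta wins 40–13.
  Granite vs Apollo: Apollo wins 48–5.
  Citadel vs Iris: Iris wins 34–19.
  Citadel vs Delta: Delta wins 29–24.
  Citadel vs Apollo: Apollo wins 53–0.
  Iris vs Delta: Delta wins 38–15.
  Iris vs Apollo: Apollo wins 36–17.
  Delta vs Apollo: Apollo wins 36–17.
Copeland scores (wins − losses):
  Beacon: 1 − 4 = -3
  Granite: 1 − 4 = -3
  Citadel: 2 − 3 = -1
  Iris: 2 − 3 = -1
  Delta: 4 − 1 = 3
  Apollo: 5 − 0 = 5
Apollo has the best Copeland score.

Apollo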